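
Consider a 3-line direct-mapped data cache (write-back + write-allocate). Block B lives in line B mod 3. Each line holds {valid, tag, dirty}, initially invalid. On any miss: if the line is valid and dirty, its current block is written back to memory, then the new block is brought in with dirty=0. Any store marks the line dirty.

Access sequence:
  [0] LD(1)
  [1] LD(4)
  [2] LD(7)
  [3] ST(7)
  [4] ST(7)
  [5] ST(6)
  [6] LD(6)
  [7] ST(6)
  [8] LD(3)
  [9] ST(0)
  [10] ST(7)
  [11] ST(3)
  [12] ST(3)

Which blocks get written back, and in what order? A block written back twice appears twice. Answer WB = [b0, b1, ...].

WB = [6, 0]

  0 | R B1 → L1 miss [-]
  1 | R B4 → L1 miss [-]
  2 | R B7 → L1 miss [-]
  3 | W B7 → L1 hit [D]
  4 | W B7 → L1 hit [D]
  5 | W B6 → L0 miss [D]
  6 | R B6 → L0 hit [D]
  7 | W B6 → L0 hit [D]
  8 | R B3 → L0 miss wb→B6 [-]
  9 | W B0 → L0 miss [D]
  10 | W B7 → L1 hit [D]
  11 | W B3 → L0 miss wb→B0 [D]
  12 | W B3 → L0 hit [D]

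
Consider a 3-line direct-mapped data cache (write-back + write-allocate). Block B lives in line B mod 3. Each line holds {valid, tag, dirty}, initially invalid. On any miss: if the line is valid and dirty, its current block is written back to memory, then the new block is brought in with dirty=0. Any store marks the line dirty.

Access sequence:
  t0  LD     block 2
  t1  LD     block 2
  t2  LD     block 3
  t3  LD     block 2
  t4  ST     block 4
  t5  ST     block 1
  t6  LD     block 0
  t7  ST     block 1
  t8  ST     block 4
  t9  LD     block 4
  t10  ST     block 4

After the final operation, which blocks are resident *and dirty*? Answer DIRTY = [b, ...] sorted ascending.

  0 | R B2 → L2 miss [-]
  1 | R B2 → L2 hit [-]
  2 | R B3 → L0 miss [-]
  3 | R B2 → L2 hit [-]
  4 | W B4 → L1 miss [D]
  5 | W B1 → L1 miss wb→B4 [D]
  6 | R B0 → L0 miss [-]
  7 | W B1 → L1 hit [D]
  8 | W B4 → L1 miss wb→B1 [D]
  9 | R B4 → L1 hit [D]
  10 | W B4 → L1 hit [D]

DIRTY = [4]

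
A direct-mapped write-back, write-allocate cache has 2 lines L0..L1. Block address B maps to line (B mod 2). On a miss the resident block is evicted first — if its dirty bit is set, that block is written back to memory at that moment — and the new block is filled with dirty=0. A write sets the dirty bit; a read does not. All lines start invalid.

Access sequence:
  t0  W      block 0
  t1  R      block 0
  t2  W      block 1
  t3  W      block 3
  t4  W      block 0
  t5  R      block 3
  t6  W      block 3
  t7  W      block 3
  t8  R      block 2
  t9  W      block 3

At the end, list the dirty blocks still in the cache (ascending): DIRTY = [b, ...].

  0 | W B0 → L0 miss [D]
  1 | R B0 → L0 hit [D]
  2 | W B1 → L1 miss [D]
  3 | W B3 → L1 miss wb→B1 [D]
  4 | W B0 → L0 hit [D]
  5 | R B3 → L1 hit [D]
  6 | W B3 → L1 hit [D]
  7 | W B3 → L1 hit [D]
  8 | R B2 → L0 miss wb→B0 [-]
  9 | W B3 → L1 hit [D]

DIRTY = [3]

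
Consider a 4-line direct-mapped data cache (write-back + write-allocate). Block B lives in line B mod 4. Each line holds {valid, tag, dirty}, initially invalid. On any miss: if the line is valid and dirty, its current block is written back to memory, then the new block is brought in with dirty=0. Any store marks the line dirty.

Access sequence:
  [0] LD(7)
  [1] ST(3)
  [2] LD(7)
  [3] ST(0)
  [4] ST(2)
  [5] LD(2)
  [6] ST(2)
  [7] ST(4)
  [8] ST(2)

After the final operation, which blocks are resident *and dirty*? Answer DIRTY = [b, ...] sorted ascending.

DIRTY = [2, 4]

0: R B7 -> L3 miss  d=-]
1: W B3 -> L3 miss  d=D]
2: R B7 -> L3 miss wb->B3  d=-]
3: W B0 -> L0 miss  d=D]
4: W B2 -> L2 miss  d=D]
5: R B2 -> L2 hit  d=D]
6: W B2 -> L2 hit  d=D]
7: W B4 -> L0 miss wb->B0  d=D]
8: W B2 -> L2 hit  d=D]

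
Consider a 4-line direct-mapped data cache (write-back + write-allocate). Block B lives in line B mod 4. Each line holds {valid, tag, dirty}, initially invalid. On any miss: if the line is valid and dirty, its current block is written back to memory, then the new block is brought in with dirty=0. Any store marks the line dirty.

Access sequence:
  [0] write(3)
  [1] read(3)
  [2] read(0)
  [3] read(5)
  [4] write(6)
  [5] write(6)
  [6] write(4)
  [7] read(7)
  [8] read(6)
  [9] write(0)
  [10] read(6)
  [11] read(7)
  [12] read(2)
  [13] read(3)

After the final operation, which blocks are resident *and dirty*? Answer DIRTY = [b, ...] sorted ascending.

  0 | W B3 → L3 miss [D]
  1 | R B3 → L3 hit [D]
  2 | R B0 → L0 miss [-]
  3 | R B5 → L1 miss [-]
  4 | W B6 → L2 miss [D]
  5 | W B6 → L2 hit [D]
  6 | W B4 → L0 miss [D]
  7 | R B7 → L3 miss wb→B3 [-]
  8 | R B6 → L2 hit [D]
  9 | W B0 → L0 miss wb→B4 [D]
  10 | R B6 → L2 hit [D]
  11 | R B7 → L3 hit [-]
  12 | R B2 → L2 miss wb→B6 [-]
  13 | R B3 → L3 miss [-]

DIRTY = [0]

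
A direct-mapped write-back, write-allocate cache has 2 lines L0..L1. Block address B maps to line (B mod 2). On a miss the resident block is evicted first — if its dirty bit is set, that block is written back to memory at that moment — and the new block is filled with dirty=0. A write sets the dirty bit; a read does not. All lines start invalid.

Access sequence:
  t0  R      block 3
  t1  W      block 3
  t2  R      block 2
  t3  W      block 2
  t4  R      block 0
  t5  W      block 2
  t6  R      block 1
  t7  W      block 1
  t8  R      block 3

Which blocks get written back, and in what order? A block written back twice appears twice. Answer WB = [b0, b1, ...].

WB = [2, 3, 1]

0: R B3 -> L1 miss  d=-]
1: W B3 -> L1 hit  d=D]
2: R B2 -> L0 miss  d=-]
3: W B2 -> L0 hit  d=D]
4: R B0 -> L0 miss wb->B2  d=-]
5: W B2 -> L0 miss  d=D]
6: R B1 -> L1 miss wb->B3  d=-]
7: W B1 -> L1 hit  d=D]
8: R B3 -> L1 miss wb->B1  d=-]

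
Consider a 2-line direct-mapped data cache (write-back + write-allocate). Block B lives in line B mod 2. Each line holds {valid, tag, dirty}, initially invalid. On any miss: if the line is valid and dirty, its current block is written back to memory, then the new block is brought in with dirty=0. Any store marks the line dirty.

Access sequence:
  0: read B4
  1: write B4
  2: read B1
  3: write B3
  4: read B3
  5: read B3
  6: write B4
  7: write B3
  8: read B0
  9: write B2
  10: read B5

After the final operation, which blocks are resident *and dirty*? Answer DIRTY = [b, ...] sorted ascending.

DIRTY = [2]

  0 | R B4 → L0 miss [-]
  1 | W B4 → L0 hit [D]
  2 | R B1 → L1 miss [-]
  3 | W B3 → L1 miss [D]
  4 | R B3 → L1 hit [D]
  5 | R B3 → L1 hit [D]
  6 | W B4 → L0 hit [D]
  7 | W B3 → L1 hit [D]
  8 | R B0 → L0 miss wb→B4 [-]
  9 | W B2 → L0 miss [D]
  10 | R B5 → L1 miss wb→B3 [-]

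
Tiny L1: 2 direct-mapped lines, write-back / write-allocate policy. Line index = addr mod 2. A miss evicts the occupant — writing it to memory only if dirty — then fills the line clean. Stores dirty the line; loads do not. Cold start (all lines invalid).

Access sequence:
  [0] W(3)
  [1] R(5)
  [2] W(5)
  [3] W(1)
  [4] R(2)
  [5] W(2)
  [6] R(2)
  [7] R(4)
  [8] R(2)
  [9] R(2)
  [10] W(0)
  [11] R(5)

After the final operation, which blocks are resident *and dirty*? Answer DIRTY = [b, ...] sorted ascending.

0: W B3 → L1 miss [D]
1: R B5 → L1 miss wb→B3 [-]
2: W B5 → L1 hit [D]
3: W B1 → L1 miss wb→B5 [D]
4: R B2 → L0 miss [-]
5: W B2 → L0 hit [D]
6: R B2 → L0 hit [D]
7: R B4 → L0 miss wb→B2 [-]
8: R B2 → L0 miss [-]
9: R B2 → L0 hit [-]
10: W B0 → L0 miss [D]
11: R B5 → L1 miss wb→B1 [-]

DIRTY = [0]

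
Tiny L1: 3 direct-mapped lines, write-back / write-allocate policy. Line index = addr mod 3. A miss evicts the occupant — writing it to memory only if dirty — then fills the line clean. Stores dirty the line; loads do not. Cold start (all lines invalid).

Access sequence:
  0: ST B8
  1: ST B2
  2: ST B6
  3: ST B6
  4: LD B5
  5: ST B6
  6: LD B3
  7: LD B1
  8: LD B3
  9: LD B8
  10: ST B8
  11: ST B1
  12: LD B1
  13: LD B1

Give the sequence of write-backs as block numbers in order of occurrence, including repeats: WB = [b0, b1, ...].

WB = [8, 2, 6]

0: W B8 -> L2 miss  d=D]
1: W B2 -> L2 miss wb->B8  d=D]
2: W B6 -> L0 miss  d=D]
3: W B6 -> L0 hit  d=D]
4: R B5 -> L2 miss wb->B2  d=-]
5: W B6 -> L0 hit  d=D]
6: R B3 -> L0 miss wb->B6  d=-]
7: R B1 -> L1 miss  d=-]
8: R B3 -> L0 hit  d=-]
9: R B8 -> L2 miss  d=-]
10: W B8 -> L2 hit  d=D]
11: W B1 -> L1 hit  d=D]
12: R B1 -> L1 hit  d=D]
13: R B1 -> L1 hit  d=D]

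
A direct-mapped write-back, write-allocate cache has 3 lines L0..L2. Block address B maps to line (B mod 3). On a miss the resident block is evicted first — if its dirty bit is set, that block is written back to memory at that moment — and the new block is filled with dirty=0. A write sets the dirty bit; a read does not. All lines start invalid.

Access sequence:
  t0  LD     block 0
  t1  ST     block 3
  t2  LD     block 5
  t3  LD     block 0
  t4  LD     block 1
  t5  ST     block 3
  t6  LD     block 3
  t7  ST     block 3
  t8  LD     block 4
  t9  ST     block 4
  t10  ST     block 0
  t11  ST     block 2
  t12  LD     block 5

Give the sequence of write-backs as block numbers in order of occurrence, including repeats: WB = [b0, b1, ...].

WB = [3, 3, 2]

0: R B0 → L0 miss [-]
1: W B3 → L0 miss [D]
2: R B5 → L2 miss [-]
3: R B0 → L0 miss wb→B3 [-]
4: R B1 → L1 miss [-]
5: W B3 → L0 miss [D]
6: R B3 → L0 hit [D]
7: W B3 → L0 hit [D]
8: R B4 → L1 miss [-]
9: W B4 → L1 hit [D]
10: W B0 → L0 miss wb→B3 [D]
11: W B2 → L2 miss [D]
12: R B5 → L2 miss wb→B2 [-]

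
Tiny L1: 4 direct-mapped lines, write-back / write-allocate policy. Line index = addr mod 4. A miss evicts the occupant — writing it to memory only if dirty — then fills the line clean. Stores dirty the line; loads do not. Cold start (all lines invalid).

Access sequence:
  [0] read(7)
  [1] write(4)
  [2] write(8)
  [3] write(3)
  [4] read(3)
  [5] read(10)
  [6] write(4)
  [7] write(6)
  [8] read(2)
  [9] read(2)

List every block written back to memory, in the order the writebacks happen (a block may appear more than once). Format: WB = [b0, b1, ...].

0: R B7 -> L3 miss  d=-]
1: W B4 -> L0 miss  d=D]
2: W B8 -> L0 miss wb->B4  d=D]
3: W B3 -> L3 miss  d=D]
4: R B3 -> L3 hit  d=D]
5: R B10 -> L2 miss  d=-]
6: W B4 -> L0 miss wb->B8  d=D]
7: W B6 -> L2 miss  d=D]
8: R B2 -> L2 miss wb->B6  d=-]
9: R B2 -> L2 hit  d=-]

WB = [4, 8, 6]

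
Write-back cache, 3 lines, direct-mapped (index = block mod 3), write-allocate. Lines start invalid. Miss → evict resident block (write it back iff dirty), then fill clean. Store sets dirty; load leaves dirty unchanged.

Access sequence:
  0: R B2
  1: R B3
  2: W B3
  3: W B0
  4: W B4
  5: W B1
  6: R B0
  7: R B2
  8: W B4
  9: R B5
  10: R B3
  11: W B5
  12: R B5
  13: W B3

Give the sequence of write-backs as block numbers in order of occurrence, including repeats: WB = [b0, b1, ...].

  0 | R B2 → L2 miss [-]
  1 | R B3 → L0 miss [-]
  2 | W B3 → L0 hit [D]
  3 | W B0 → L0 miss wb→B3 [D]
  4 | W B4 → L1 miss [D]
  5 | W B1 → L1 miss wb→B4 [D]
  6 | R B0 → L0 hit [D]
  7 | R B2 → L2 hit [-]
  8 | W B4 → L1 miss wb→B1 [D]
  9 | R B5 → L2 miss [-]
  10 | R B3 → L0 miss wb→B0 [-]
  11 | W B5 → L2 hit [D]
  12 | R B5 → L2 hit [D]
  13 | W B3 → L0 hit [D]

WB = [3, 4, 1, 0]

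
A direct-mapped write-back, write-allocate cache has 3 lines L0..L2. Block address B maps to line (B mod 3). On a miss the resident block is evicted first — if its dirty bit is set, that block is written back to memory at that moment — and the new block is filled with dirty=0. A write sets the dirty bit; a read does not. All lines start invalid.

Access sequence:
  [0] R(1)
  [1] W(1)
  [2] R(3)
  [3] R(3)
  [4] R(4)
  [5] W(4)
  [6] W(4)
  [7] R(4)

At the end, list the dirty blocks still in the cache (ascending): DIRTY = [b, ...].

DIRTY = [4]

0: R B1 -> L1 miss  d=-]
1: W B1 -> L1 hit  d=D]
2: R B3 -> L0 miss  d=-]
3: R B3 -> L0 hit  d=-]
4: R B4 -> L1 miss wb->B1  d=-]
5: W B4 -> L1 hit  d=D]
6: W B4 -> L1 hit  d=D]
7: R B4 -> L1 hit  d=D]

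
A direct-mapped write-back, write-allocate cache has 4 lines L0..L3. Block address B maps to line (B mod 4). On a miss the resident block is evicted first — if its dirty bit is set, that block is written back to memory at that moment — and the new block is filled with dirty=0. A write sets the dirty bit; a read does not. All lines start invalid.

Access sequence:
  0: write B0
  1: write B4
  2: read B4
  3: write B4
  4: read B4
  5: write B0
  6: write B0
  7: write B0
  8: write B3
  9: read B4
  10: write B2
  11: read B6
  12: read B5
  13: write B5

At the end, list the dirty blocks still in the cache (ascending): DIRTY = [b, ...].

DIRTY = [3, 5]

  0 | W B0 → L0 miss [D]
  1 | W B4 → L0 miss wb→B0 [D]
  2 | R B4 → L0 hit [D]
  3 | W B4 → L0 hit [D]
  4 | R B4 → L0 hit [D]
  5 | W B0 → L0 miss wb→B4 [D]
  6 | W B0 → L0 hit [D]
  7 | W B0 → L0 hit [D]
  8 | W B3 → L3 miss [D]
  9 | R B4 → L0 miss wb→B0 [-]
  10 | W B2 → L2 miss [D]
  11 | R B6 → L2 miss wb→B2 [-]
  12 | R B5 → L1 miss [-]
  13 | W B5 → L1 hit [D]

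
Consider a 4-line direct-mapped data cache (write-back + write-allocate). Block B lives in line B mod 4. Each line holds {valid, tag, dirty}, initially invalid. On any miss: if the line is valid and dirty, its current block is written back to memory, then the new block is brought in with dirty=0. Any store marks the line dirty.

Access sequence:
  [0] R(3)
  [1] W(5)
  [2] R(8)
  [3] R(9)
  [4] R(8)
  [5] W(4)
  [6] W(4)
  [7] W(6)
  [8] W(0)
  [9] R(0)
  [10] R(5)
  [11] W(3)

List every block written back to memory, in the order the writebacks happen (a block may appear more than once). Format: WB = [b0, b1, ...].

WB = [5, 4]

0: R B3 -> L3 miss  d=-]
1: W B5 -> L1 miss  d=D]
2: R B8 -> L0 miss  d=-]
3: R B9 -> L1 miss wb->B5  d=-]
4: R B8 -> L0 hit  d=-]
5: W B4 -> L0 miss  d=D]
6: W B4 -> L0 hit  d=D]
7: W B6 -> L2 miss  d=D]
8: W B0 -> L0 miss wb->B4  d=D]
9: R B0 -> L0 hit  d=D]
10: R B5 -> L1 miss  d=-]
11: W B3 -> L3 hit  d=D]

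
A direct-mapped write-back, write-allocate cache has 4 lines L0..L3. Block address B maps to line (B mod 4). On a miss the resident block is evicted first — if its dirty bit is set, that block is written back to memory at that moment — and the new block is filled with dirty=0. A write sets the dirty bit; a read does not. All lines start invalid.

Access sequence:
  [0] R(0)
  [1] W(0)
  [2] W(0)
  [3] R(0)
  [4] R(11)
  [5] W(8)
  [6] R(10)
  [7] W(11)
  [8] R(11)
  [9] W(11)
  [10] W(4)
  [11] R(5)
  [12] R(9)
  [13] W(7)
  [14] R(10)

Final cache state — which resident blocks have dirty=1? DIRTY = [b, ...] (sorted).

0: R B0 -> L0 miss  d=-]
1: W B0 -> L0 hit  d=D]
2: W B0 -> L0 hit  d=D]
3: R B0 -> L0 hit  d=D]
4: R B11 -> L3 miss  d=-]
5: W B8 -> L0 miss wb->B0  d=D]
6: R B10 -> L2 miss  d=-]
7: W B11 -> L3 hit  d=D]
8: R B11 -> L3 hit  d=D]
9: W B11 -> L3 hit  d=D]
10: W B4 -> L0 miss wb->B8  d=D]
11: R B5 -> L1 miss  d=-]
12: R B9 -> L1 miss  d=-]
13: W B7 -> L3 miss wb->B11  d=D]
14: R B10 -> L2 hit  d=-]

DIRTY = [4, 7]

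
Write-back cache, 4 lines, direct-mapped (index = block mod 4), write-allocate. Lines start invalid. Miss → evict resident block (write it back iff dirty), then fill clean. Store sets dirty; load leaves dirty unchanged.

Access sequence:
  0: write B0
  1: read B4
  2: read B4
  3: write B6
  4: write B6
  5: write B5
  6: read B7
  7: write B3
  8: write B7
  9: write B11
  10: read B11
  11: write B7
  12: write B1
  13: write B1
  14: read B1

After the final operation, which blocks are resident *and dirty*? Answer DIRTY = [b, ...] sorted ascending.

DIRTY = [1, 6, 7]

  0 | W B0 → L0 miss [D]
  1 | R B4 → L0 miss wb→B0 [-]
  2 | R B4 → L0 hit [-]
  3 | W B6 → L2 miss [D]
  4 | W B6 → L2 hit [D]
  5 | W B5 → L1 miss [D]
  6 | R B7 → L3 miss [-]
  7 | W B3 → L3 miss [D]
  8 | W B7 → L3 miss wb→B3 [D]
  9 | W B11 → L3 miss wb→B7 [D]
  10 | R B11 → L3 hit [D]
  11 | W B7 → L3 miss wb→B11 [D]
  12 | W B1 → L1 miss wb→B5 [D]
  13 | W B1 → L1 hit [D]
  14 | R B1 → L1 hit [D]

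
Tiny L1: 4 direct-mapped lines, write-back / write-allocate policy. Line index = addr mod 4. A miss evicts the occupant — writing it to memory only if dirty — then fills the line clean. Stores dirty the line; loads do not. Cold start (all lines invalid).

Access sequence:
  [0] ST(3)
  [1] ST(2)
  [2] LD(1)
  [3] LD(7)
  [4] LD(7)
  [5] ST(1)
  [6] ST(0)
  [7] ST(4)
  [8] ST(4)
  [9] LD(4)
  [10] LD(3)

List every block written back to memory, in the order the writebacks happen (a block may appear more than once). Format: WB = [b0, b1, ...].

  0 | W B3 → L3 miss [D]
  1 | W B2 → L2 miss [D]
  2 | R B1 → L1 miss [-]
  3 | R B7 → L3 miss wb→B3 [-]
  4 | R B7 → L3 hit [-]
  5 | W B1 → L1 hit [D]
  6 | W B0 → L0 miss [D]
  7 | W B4 → L0 miss wb→B0 [D]
  8 | W B4 → L0 hit [D]
  9 | R B4 → L0 hit [D]
  10 | R B3 → L3 miss [-]

WB = [3, 0]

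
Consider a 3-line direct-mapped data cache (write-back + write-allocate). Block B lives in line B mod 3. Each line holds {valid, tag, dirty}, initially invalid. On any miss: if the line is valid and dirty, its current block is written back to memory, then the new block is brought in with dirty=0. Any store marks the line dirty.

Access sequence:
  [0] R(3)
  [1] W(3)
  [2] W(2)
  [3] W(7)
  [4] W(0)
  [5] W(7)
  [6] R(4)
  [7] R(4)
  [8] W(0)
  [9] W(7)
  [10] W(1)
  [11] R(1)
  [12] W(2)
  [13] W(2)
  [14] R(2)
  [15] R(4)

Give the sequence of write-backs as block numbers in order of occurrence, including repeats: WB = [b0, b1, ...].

  0 | R B3 → L0 miss [-]
  1 | W B3 → L0 hit [D]
  2 | W B2 → L2 miss [D]
  3 | W B7 → L1 miss [D]
  4 | W B0 → L0 miss wb→B3 [D]
  5 | W B7 → L1 hit [D]
  6 | R B4 → L1 miss wb→B7 [-]
  7 | R B4 → L1 hit [-]
  8 | W B0 → L0 hit [D]
  9 | W B7 → L1 miss [D]
  10 | W B1 → L1 miss wb→B7 [D]
  11 | R B1 → L1 hit [D]
  12 | W B2 → L2 hit [D]
  13 | W B2 → L2 hit [D]
  14 | R B2 → L2 hit [D]
  15 | R B4 → L1 miss wb→B1 [-]

WB = [3, 7, 7, 1]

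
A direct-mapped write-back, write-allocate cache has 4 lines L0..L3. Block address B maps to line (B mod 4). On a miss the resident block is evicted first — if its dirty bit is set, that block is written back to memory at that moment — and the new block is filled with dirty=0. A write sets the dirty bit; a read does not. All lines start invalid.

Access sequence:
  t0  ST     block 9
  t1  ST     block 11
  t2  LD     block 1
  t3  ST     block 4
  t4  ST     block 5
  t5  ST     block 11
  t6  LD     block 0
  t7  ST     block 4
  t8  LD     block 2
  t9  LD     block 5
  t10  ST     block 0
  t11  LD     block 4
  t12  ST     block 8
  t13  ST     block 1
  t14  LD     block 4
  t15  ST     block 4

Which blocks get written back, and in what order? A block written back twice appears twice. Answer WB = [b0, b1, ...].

  0 | W B9 → L1 miss [D]
  1 | W B11 → L3 miss [D]
  2 | R B1 → L1 miss wb→B9 [-]
  3 | W B4 → L0 miss [D]
  4 | W B5 → L1 miss [D]
  5 | W B11 → L3 hit [D]
  6 | R B0 → L0 miss wb→B4 [-]
  7 | W B4 → L0 miss [D]
  8 | R B2 → L2 miss [-]
  9 | R B5 → L1 hit [D]
  10 | W B0 → L0 miss wb→B4 [D]
  11 | R B4 → L0 miss wb→B0 [-]
  12 | W B8 → L0 miss [D]
  13 | W B1 → L1 miss wb→B5 [D]
  14 | R B4 → L0 miss wb→B8 [-]
  15 | W B4 → L0 hit [D]

WB = [9, 4, 4, 0, 5, 8]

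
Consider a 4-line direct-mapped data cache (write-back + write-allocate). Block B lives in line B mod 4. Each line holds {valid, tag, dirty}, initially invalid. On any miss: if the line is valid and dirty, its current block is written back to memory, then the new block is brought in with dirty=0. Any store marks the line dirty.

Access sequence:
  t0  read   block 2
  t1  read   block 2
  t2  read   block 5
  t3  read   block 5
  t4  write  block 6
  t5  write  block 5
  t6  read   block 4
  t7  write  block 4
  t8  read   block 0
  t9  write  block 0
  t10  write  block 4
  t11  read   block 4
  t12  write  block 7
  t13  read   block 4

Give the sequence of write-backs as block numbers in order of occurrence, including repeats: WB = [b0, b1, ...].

0: R B2 -> L2 miss  d=-]
1: R B2 -> L2 hit  d=-]
2: R B5 -> L1 miss  d=-]
3: R B5 -> L1 hit  d=-]
4: W B6 -> L2 miss  d=D]
5: W B5 -> L1 hit  d=D]
6: R B4 -> L0 miss  d=-]
7: W B4 -> L0 hit  d=D]
8: R B0 -> L0 miss wb->B4  d=-]
9: W B0 -> L0 hit  d=D]
10: W B4 -> L0 miss wb->B0  d=D]
11: R B4 -> L0 hit  d=D]
12: W B7 -> L3 miss  d=D]
13: R B4 -> L0 hit  d=D]

WB = [4, 0]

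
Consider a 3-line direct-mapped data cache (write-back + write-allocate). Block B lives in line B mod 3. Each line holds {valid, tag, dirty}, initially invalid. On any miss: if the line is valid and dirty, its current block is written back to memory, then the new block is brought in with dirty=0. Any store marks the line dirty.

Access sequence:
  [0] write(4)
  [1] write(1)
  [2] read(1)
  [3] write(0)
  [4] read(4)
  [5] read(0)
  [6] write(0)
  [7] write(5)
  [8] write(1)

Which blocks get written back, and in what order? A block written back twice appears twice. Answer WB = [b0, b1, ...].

  0 | W B4 → L1 miss [D]
  1 | W B1 → L1 miss wb→B4 [D]
  2 | R B1 → L1 hit [D]
  3 | W B0 → L0 miss [D]
  4 | R B4 → L1 miss wb→B1 [-]
  5 | R B0 → L0 hit [D]
  6 | W B0 → L0 hit [D]
  7 | W B5 → L2 miss [D]
  8 | W B1 → L1 miss [D]

WB = [4, 1]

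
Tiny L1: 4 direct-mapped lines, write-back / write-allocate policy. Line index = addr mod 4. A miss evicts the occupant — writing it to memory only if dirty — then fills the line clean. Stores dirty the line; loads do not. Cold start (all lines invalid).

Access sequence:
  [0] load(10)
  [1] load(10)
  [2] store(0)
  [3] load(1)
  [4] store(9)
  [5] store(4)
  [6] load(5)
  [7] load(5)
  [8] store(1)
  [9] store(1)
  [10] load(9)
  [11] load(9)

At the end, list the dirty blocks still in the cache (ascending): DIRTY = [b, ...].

0: R B10 → L2 miss [-]
1: R B10 → L2 hit [-]
2: W B0 → L0 miss [D]
3: R B1 → L1 miss [-]
4: W B9 → L1 miss [D]
5: W B4 → L0 miss wb→B0 [D]
6: R B5 → L1 miss wb→B9 [-]
7: R B5 → L1 hit [-]
8: W B1 → L1 miss [D]
9: W B1 → L1 hit [D]
10: R B9 → L1 miss wb→B1 [-]
11: R B9 → L1 hit [-]

DIRTY = [4]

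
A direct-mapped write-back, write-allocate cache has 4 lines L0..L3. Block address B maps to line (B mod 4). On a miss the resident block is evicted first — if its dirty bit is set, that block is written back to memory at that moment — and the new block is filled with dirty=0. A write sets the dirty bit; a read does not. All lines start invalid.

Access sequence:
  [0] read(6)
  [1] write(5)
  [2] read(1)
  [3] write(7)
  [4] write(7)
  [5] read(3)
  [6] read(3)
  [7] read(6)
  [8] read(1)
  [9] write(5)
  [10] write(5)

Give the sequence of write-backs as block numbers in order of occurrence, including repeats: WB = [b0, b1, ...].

0: R B6 → L2 miss [-]
1: W B5 → L1 miss [D]
2: R B1 → L1 miss wb→B5 [-]
3: W B7 → L3 miss [D]
4: W B7 → L3 hit [D]
5: R B3 → L3 miss wb→B7 [-]
6: R B3 → L3 hit [-]
7: R B6 → L2 hit [-]
8: R B1 → L1 hit [-]
9: W B5 → L1 miss [D]
10: W B5 → L1 hit [D]

WB = [5, 7]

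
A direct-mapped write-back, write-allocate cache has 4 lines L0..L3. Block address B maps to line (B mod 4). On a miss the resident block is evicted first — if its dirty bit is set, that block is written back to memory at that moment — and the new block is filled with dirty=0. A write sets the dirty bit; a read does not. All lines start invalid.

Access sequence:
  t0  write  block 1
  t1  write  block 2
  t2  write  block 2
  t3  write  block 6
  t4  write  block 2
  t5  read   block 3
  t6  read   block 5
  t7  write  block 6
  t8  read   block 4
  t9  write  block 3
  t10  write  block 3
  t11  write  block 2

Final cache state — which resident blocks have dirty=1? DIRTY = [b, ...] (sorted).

0: W B1 -> L1 miss  d=D]
1: W B2 -> L2 miss  d=D]
2: W B2 -> L2 hit  d=D]
3: W B6 -> L2 miss wb->B2  d=D]
4: W B2 -> L2 miss wb->B6  d=D]
5: R B3 -> L3 miss  d=-]
6: R B5 -> L1 miss wb->B1  d=-]
7: W B6 -> L2 miss wb->B2  d=D]
8: R B4 -> L0 miss  d=-]
9: W B3 -> L3 hit  d=D]
10: W B3 -> L3 hit  d=D]
11: W B2 -> L2 miss wb->B6  d=D]

DIRTY = [2, 3]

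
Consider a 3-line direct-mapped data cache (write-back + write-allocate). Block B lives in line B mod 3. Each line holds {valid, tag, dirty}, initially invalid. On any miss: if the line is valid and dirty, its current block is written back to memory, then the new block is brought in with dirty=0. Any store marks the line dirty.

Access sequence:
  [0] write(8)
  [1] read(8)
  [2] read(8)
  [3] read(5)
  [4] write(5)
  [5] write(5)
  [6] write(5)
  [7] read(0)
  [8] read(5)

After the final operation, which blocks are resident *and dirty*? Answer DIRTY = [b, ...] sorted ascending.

DIRTY = [5]

  0 | W B8 → L2 miss [D]
  1 | R B8 → L2 hit [D]
  2 | R B8 → L2 hit [D]
  3 | R B5 → L2 miss wb→B8 [-]
  4 | W B5 → L2 hit [D]
  5 | W B5 → L2 hit [D]
  6 | W B5 → L2 hit [D]
  7 | R B0 → L0 miss [-]
  8 | R B5 → L2 hit [D]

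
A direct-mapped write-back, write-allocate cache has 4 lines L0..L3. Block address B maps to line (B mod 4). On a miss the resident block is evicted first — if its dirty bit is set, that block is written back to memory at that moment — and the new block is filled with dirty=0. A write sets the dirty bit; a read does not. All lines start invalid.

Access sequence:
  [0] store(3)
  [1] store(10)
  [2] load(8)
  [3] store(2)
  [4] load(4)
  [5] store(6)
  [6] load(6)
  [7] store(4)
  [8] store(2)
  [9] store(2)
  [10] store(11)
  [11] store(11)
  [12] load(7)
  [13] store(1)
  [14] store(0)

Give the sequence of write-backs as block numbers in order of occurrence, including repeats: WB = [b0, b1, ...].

WB = [10, 2, 6, 3, 11, 4]

  0 | W B3 → L3 miss [D]
  1 | W B10 → L2 miss [D]
  2 | R B8 → L0 miss [-]
  3 | W B2 → L2 miss wb→B10 [D]
  4 | R B4 → L0 miss [-]
  5 | W B6 → L2 miss wb→B2 [D]
  6 | R B6 → L2 hit [D]
  7 | W B4 → L0 hit [D]
  8 | W B2 → L2 miss wb→B6 [D]
  9 | W B2 → L2 hit [D]
  10 | W B11 → L3 miss wb→B3 [D]
  11 | W B11 → L3 hit [D]
  12 | R B7 → L3 miss wb→B11 [-]
  13 | W B1 → L1 miss [D]
  14 | W B0 → L0 miss wb→B4 [D]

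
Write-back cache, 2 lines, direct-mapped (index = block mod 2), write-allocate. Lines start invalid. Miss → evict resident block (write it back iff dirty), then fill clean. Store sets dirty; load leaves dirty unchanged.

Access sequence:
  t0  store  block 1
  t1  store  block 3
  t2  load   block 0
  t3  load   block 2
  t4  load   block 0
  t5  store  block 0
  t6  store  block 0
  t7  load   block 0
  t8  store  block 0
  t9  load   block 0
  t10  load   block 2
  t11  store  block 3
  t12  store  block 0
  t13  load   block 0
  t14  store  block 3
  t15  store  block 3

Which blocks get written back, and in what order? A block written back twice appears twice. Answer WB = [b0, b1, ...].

  0 | W B1 → L1 miss [D]
  1 | W B3 → L1 miss wb→B1 [D]
  2 | R B0 → L0 miss [-]
  3 | R B2 → L0 miss [-]
  4 | R B0 → L0 miss [-]
  5 | W B0 → L0 hit [D]
  6 | W B0 → L0 hit [D]
  7 | R B0 → L0 hit [D]
  8 | W B0 → L0 hit [D]
  9 | R B0 → L0 hit [D]
  10 | R B2 → L0 miss wb→B0 [-]
  11 | W B3 → L1 hit [D]
  12 | W B0 → L0 miss [D]
  13 | R B0 → L0 hit [D]
  14 | W B3 → L1 hit [D]
  15 | W B3 → L1 hit [D]

WB = [1, 0]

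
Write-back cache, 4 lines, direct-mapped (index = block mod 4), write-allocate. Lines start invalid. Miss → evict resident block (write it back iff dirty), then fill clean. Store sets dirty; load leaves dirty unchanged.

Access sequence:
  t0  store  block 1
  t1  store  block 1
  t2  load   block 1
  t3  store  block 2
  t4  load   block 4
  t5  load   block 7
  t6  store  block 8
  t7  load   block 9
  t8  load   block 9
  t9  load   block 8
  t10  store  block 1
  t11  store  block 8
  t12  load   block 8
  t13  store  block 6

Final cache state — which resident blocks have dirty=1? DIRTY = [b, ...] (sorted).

  0 | W B1 → L1 miss [D]
  1 | W B1 → L1 hit [D]
  2 | R B1 → L1 hit [D]
  3 | W B2 → L2 miss [D]
  4 | R B4 → L0 miss [-]
  5 | R B7 → L3 miss [-]
  6 | W B8 → L0 miss [D]
  7 | R B9 → L1 miss wb→B1 [-]
  8 | R B9 → L1 hit [-]
  9 | R B8 → L0 hit [D]
  10 | W B1 → L1 miss [D]
  11 | W B8 → L0 hit [D]
  12 | R B8 → L0 hit [D]
  13 | W B6 → L2 miss wb→B2 [D]

DIRTY = [1, 6, 8]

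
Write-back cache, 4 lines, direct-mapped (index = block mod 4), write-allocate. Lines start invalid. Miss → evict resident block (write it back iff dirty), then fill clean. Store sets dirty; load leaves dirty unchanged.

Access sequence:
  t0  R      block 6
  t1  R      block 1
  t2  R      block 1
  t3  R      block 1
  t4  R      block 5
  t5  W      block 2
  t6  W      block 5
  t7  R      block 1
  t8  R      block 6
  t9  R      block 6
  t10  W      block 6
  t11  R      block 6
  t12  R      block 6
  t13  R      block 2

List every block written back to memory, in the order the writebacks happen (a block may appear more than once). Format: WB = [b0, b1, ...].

0: R B6 -> L2 miss  d=-]
1: R B1 -> L1 miss  d=-]
2: R B1 -> L1 hit  d=-]
3: R B1 -> L1 hit  d=-]
4: R B5 -> L1 miss  d=-]
5: W B2 -> L2 miss  d=D]
6: W B5 -> L1 hit  d=D]
7: R B1 -> L1 miss wb->B5  d=-]
8: R B6 -> L2 miss wb->B2  d=-]
9: R B6 -> L2 hit  d=-]
10: W B6 -> L2 hit  d=D]
11: R B6 -> L2 hit  d=D]
12: R B6 -> L2 hit  d=D]
13: R B2 -> L2 miss wb->B6  d=-]

WB = [5, 2, 6]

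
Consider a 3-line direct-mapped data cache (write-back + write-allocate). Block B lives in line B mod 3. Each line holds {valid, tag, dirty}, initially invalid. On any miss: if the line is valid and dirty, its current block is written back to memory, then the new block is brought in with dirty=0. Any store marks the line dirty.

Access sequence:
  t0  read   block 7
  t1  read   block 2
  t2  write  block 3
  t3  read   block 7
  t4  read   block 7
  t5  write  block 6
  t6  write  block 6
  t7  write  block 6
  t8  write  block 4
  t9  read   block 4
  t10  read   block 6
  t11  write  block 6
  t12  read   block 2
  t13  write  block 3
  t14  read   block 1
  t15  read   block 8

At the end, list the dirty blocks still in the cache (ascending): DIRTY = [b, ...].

0: R B7 → L1 miss [-]
1: R B2 → L2 miss [-]
2: W B3 → L0 miss [D]
3: R B7 → L1 hit [-]
4: R B7 → L1 hit [-]
5: W B6 → L0 miss wb→B3 [D]
6: W B6 → L0 hit [D]
7: W B6 → L0 hit [D]
8: W B4 → L1 miss [D]
9: R B4 → L1 hit [D]
10: R B6 → L0 hit [D]
11: W B6 → L0 hit [D]
12: R B2 → L2 hit [-]
13: W B3 → L0 miss wb→B6 [D]
14: R B1 → L1 miss wb→B4 [-]
15: R B8 → L2 miss [-]

DIRTY = [3]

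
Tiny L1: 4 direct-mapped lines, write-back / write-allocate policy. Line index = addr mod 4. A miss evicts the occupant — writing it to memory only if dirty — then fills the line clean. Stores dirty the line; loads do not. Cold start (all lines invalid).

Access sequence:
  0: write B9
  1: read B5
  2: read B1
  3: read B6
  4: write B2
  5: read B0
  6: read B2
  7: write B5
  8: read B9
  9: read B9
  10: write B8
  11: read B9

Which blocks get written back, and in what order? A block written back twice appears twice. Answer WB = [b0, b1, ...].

WB = [9, 5]

  0 | W B9 → L1 miss [D]
  1 | R B5 → L1 miss wb→B9 [-]
  2 | R B1 → L1 miss [-]
  3 | R B6 → L2 miss [-]
  4 | W B2 → L2 miss [D]
  5 | R B0 → L0 miss [-]
  6 | R B2 → L2 hit [D]
  7 | W B5 → L1 miss [D]
  8 | R B9 → L1 miss wb→B5 [-]
  9 | R B9 → L1 hit [-]
  10 | W B8 → L0 miss [D]
  11 | R B9 → L1 hit [-]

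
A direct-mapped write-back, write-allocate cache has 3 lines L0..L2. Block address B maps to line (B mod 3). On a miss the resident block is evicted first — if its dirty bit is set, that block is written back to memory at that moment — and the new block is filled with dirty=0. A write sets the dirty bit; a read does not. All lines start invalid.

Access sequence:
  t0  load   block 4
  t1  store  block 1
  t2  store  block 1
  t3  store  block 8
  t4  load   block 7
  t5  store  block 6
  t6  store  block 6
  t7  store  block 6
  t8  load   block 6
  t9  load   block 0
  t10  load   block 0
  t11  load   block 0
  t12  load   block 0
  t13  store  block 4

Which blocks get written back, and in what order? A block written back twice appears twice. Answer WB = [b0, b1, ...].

0: R B4 -> L1 miss  d=-]
1: W B1 -> L1 miss  d=D]
2: W B1 -> L1 hit  d=D]
3: W B8 -> L2 miss  d=D]
4: R B7 -> L1 miss wb->B1  d=-]
5: W B6 -> L0 miss  d=D]
6: W B6 -> L0 hit  d=D]
7: W B6 -> L0 hit  d=D]
8: R B6 -> L0 hit  d=D]
9: R B0 -> L0 miss wb->B6  d=-]
10: R B0 -> L0 hit  d=-]
11: R B0 -> L0 hit  d=-]
12: R B0 -> L0 hit  d=-]
13: W B4 -> L1 miss  d=D]

WB = [1, 6]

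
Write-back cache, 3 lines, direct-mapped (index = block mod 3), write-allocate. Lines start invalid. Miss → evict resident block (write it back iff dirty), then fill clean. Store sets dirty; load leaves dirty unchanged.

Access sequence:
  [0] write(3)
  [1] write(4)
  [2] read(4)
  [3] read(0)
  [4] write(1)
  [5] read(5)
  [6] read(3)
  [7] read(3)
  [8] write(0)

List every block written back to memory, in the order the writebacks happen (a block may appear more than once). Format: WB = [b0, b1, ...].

  0 | W B3 → L0 miss [D]
  1 | W B4 → L1 miss [D]
  2 | R B4 → L1 hit [D]
  3 | R B0 → L0 miss wb→B3 [-]
  4 | W B1 → L1 miss wb→B4 [D]
  5 | R B5 → L2 miss [-]
  6 | R B3 → L0 miss [-]
  7 | R B3 → L0 hit [-]
  8 | W B0 → L0 miss [D]

WB = [3, 4]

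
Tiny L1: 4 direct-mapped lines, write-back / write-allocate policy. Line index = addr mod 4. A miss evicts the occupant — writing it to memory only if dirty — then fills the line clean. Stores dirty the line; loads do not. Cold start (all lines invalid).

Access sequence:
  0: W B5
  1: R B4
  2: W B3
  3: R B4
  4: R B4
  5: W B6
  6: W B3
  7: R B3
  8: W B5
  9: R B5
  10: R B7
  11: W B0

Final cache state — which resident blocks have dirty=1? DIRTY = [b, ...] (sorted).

DIRTY = [0, 5, 6]

  0 | W B5 → L1 miss [D]
  1 | R B4 → L0 miss [-]
  2 | W B3 → L3 miss [D]
  3 | R B4 → L0 hit [-]
  4 | R B4 → L0 hit [-]
  5 | W B6 → L2 miss [D]
  6 | W B3 → L3 hit [D]
  7 | R B3 → L3 hit [D]
  8 | W B5 → L1 hit [D]
  9 | R B5 → L1 hit [D]
  10 | R B7 → L3 miss wb→B3 [-]
  11 | W B0 → L0 miss [D]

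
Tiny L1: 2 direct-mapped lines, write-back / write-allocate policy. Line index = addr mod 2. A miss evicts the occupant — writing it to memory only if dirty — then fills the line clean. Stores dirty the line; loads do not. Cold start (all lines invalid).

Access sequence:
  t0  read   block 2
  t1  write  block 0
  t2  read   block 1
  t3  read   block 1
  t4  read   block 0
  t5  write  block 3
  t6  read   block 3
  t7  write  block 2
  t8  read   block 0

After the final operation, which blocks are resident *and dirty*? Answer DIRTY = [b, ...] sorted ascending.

DIRTY = [3]

0: R B2 → L0 miss [-]
1: W B0 → L0 miss [D]
2: R B1 → L1 miss [-]
3: R B1 → L1 hit [-]
4: R B0 → L0 hit [D]
5: W B3 → L1 miss [D]
6: R B3 → L1 hit [D]
7: W B2 → L0 miss wb→B0 [D]
8: R B0 → L0 miss wb→B2 [-]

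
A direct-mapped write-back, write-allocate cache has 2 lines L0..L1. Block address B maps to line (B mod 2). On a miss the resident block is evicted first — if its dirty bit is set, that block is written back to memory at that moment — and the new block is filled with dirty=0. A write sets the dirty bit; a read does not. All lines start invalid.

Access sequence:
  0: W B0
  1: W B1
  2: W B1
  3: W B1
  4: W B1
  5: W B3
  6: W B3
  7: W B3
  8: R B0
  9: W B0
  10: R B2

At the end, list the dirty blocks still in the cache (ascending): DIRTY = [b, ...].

0: W B0 -> L0 miss  d=D]
1: W B1 -> L1 miss  d=D]
2: W B1 -> L1 hit  d=D]
3: W B1 -> L1 hit  d=D]
4: W B1 -> L1 hit  d=D]
5: W B3 -> L1 miss wb->B1  d=D]
6: W B3 -> L1 hit  d=D]
7: W B3 -> L1 hit  d=D]
8: R B0 -> L0 hit  d=D]
9: W B0 -> L0 hit  d=D]
10: R B2 -> L0 miss wb->B0  d=-]

DIRTY = [3]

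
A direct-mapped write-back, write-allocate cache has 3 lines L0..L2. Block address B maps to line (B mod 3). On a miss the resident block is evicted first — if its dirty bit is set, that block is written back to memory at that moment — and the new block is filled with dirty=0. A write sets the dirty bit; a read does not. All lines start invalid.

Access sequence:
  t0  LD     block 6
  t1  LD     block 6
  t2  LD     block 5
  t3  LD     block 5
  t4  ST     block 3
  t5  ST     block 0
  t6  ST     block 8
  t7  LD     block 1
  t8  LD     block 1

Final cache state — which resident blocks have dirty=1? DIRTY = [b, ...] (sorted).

0: R B6 -> L0 miss  d=-]
1: R B6 -> L0 hit  d=-]
2: R B5 -> L2 miss  d=-]
3: R B5 -> L2 hit  d=-]
4: W B3 -> L0 miss  d=D]
5: W B0 -> L0 miss wb->B3  d=D]
6: W B8 -> L2 miss  d=D]
7: R B1 -> L1 miss  d=-]
8: R B1 -> L1 hit  d=-]

DIRTY = [0, 8]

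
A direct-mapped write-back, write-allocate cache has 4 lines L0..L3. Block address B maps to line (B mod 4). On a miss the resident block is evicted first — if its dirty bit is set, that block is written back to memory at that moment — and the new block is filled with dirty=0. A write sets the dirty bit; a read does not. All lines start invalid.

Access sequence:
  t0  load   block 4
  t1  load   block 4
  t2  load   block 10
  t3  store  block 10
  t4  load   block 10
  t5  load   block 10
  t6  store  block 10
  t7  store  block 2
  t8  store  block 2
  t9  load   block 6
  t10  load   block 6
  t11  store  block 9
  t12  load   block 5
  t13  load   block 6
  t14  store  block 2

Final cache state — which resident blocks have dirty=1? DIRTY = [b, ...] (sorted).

DIRTY = [2]

0: R B4 -> L0 miss  d=-]
1: R B4 -> L0 hit  d=-]
2: R B10 -> L2 miss  d=-]
3: W B10 -> L2 hit  d=D]
4: R B10 -> L2 hit  d=D]
5: R B10 -> L2 hit  d=D]
6: W B10 -> L2 hit  d=D]
7: W B2 -> L2 miss wb->B10  d=D]
8: W B2 -> L2 hit  d=D]
9: R B6 -> L2 miss wb->B2  d=-]
10: R B6 -> L2 hit  d=-]
11: W B9 -> L1 miss  d=D]
12: R B5 -> L1 miss wb->B9  d=-]
13: R B6 -> L2 hit  d=-]
14: W B2 -> L2 miss  d=D]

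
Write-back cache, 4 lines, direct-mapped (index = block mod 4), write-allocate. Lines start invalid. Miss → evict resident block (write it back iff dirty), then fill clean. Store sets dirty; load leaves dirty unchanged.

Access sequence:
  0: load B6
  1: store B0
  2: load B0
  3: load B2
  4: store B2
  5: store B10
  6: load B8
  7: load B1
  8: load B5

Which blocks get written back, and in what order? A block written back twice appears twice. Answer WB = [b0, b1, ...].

WB = [2, 0]

0: R B6 → L2 miss [-]
1: W B0 → L0 miss [D]
2: R B0 → L0 hit [D]
3: R B2 → L2 miss [-]
4: W B2 → L2 hit [D]
5: W B10 → L2 miss wb→B2 [D]
6: R B8 → L0 miss wb→B0 [-]
7: R B1 → L1 miss [-]
8: R B5 → L1 miss [-]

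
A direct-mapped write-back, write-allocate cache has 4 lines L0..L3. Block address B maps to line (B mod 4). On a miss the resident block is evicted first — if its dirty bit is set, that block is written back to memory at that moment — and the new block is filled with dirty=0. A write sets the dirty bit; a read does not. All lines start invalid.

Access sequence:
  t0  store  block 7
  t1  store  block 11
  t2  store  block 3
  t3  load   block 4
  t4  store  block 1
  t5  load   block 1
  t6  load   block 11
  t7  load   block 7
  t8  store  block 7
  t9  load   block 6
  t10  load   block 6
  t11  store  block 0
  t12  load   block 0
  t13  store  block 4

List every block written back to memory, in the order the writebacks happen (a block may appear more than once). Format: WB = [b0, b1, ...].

WB = [7, 11, 3, 0]

0: W B7 -> L3 miss  d=D]
1: W B11 -> L3 miss wb->B7  d=D]
2: W B3 -> L3 miss wb->B11  d=D]
3: R B4 -> L0 miss  d=-]
4: W B1 -> L1 miss  d=D]
5: R B1 -> L1 hit  d=D]
6: R B11 -> L3 miss wb->B3  d=-]
7: R B7 -> L3 miss  d=-]
8: W B7 -> L3 hit  d=D]
9: R B6 -> L2 miss  d=-]
10: R B6 -> L2 hit  d=-]
11: W B0 -> L0 miss  d=D]
12: R B0 -> L0 hit  d=D]
13: W B4 -> L0 miss wb->B0  d=D]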